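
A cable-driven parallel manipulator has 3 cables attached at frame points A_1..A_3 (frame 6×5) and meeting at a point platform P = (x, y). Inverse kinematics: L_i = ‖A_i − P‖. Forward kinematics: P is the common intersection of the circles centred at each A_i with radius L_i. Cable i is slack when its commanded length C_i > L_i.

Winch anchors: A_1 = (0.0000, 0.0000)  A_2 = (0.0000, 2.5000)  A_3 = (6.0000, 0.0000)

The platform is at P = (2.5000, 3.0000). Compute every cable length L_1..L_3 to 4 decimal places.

(3.9051, 2.5495, 4.6098)

L_1 = √((0.0000−2.5000)² + (0.0000−3.0000)²) = 3.9051
L_2 = √((0.0000−2.5000)² + (2.5000−3.0000)²) = 2.5495
L_3 = √((6.0000−2.5000)² + (0.0000−3.0000)²) = 4.6098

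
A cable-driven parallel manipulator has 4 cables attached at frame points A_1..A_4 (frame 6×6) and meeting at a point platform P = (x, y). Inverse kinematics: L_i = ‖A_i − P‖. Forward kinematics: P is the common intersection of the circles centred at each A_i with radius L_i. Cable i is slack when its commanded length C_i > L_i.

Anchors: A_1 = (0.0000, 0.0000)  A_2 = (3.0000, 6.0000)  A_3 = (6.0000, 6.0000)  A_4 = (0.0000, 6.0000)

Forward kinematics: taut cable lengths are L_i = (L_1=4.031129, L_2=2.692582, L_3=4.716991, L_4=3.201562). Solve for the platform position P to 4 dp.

circle eqns → linear via eq_j − eq_1; set c_j = A_j·A_j − L_j²
c_1 = 0.0000+0.0000−16.2500 = -16.2500
-6.0000·x − 12.0000·y = c_1−c_2 = -54.0000
-12.0000·x − 12.0000·y = c_1−c_3 = -66.0000
0.0000·x − 12.0000·y = c_1−c_4 = -42.0000
solve first two rows → x=2.0000, y=3.5000
check cable 4: ‖A_4−P‖² = 10.2500 ≈ L_4² = 10.2500 ✓

(2.0000, 3.5000)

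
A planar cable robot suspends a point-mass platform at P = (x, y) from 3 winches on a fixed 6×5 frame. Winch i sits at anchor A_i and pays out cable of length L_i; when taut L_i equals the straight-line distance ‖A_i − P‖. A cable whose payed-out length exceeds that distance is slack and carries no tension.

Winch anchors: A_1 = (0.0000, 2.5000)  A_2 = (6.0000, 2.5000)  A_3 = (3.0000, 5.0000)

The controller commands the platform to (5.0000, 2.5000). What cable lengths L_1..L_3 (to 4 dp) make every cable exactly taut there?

L_1: Δ = A_1−P = (-5.0000, 0.0000) → ‖Δ‖ = √25.0000 = 5.0000
L_2: Δ = A_2−P = (1.0000, 0.0000) → ‖Δ‖ = √1.0000 = 1.0000
L_3: Δ = A_3−P = (-2.0000, 2.5000) → ‖Δ‖ = √10.2500 = 3.2016

(5.0000, 1.0000, 3.2016)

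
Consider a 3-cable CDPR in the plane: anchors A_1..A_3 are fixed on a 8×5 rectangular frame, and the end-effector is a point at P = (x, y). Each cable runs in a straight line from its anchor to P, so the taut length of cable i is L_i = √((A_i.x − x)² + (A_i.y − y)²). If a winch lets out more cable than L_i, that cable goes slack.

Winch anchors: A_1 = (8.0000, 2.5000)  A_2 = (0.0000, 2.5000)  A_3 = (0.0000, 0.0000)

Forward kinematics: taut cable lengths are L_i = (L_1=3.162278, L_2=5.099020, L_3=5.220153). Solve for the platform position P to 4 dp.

each cable: (A_i−P)·(A_i−P) = L_i²; let k_i = ‖A_i‖²−L_i²
k_1 = 64.0000+6.2500−10.0000 = 60.2500
row 1: 16.0000x + 0.0000y = 80.0000  (k_2=-19.7500)
row 2: 16.0000x + 5.0000y = 87.5000  (k_3=-27.2500)
Cramer on rows 1–2 → x = 5.0000, y = 1.5000

(5.0000, 1.5000)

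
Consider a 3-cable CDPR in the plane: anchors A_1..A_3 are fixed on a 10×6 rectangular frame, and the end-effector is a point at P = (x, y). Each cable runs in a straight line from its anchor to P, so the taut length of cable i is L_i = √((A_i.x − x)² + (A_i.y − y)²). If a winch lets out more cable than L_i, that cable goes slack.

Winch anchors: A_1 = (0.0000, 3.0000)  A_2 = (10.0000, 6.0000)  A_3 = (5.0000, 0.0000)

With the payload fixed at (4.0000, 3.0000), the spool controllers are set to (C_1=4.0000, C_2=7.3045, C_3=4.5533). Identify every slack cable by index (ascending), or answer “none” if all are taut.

2, 3

i=1: geometric 4.0000 vs commanded 4.0000 ⇒ taut
i=2: geometric 6.7082 vs commanded 7.3045 ⇒ slack
i=3: geometric 3.1623 vs commanded 4.5533 ⇒ slack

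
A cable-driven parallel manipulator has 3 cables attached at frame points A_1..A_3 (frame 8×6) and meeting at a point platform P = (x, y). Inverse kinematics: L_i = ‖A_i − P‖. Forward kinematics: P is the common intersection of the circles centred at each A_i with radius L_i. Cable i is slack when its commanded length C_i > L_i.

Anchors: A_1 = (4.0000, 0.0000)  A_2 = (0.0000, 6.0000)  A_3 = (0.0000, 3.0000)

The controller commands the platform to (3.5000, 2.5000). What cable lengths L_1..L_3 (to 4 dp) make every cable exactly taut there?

(2.5495, 4.9497, 3.5355)

L_1 = √((4.0000−3.5000)² + (0.0000−2.5000)²) = 2.5495
L_2 = √((0.0000−3.5000)² + (6.0000−2.5000)²) = 4.9497
L_3 = √((0.0000−3.5000)² + (3.0000−2.5000)²) = 3.5355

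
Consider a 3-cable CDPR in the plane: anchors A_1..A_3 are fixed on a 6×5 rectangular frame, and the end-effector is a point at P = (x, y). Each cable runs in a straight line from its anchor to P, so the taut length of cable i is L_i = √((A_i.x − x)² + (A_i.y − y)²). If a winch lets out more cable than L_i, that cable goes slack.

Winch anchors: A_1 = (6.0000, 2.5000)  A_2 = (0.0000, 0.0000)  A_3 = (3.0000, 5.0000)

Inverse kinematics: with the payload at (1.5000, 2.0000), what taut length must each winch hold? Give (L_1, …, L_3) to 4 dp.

L_1: Δ = A_1−P = (4.5000, 0.5000) → ‖Δ‖ = √20.5000 = 4.5277
L_2: Δ = A_2−P = (-1.5000, -2.0000) → ‖Δ‖ = √6.2500 = 2.5000
L_3: Δ = A_3−P = (1.5000, 3.0000) → ‖Δ‖ = √11.2500 = 3.3541

(4.5277, 2.5000, 3.3541)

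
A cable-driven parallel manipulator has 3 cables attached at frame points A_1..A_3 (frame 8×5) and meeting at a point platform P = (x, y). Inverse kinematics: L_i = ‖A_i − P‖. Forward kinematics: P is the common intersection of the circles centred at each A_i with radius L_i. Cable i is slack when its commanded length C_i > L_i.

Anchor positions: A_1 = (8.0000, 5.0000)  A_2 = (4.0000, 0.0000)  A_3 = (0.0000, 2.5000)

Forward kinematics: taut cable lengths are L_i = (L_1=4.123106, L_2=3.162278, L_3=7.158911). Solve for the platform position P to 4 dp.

(7.0000, 1.0000)

each cable: (A_i−P)·(A_i−P) = L_i²; let k_i = ‖A_i‖²−L_i²
k_1 = 64.0000+25.0000−17.0000 = 72.0000
row 1: 8.0000x + 10.0000y = 66.0000  (k_2=6.0000)
row 2: 16.0000x + 5.0000y = 117.0000  (k_3=-45.0000)
Cramer on rows 1–2 → x = 7.0000, y = 1.0000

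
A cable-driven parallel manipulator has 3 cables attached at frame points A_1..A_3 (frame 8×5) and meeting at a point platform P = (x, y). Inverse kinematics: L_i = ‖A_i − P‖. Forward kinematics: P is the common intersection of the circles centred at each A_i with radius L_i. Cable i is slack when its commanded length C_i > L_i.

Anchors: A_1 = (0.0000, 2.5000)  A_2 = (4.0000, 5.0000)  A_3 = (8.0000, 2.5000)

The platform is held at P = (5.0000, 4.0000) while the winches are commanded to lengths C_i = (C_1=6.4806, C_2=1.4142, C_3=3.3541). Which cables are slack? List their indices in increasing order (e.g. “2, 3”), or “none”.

1

cable 1: L_1 = ‖A_1−P‖ = 5.2202;  C_1 = 6.4806 → slack
cable 2: L_2 = ‖A_2−P‖ = 1.4142;  C_2 = 1.4142 → taut
cable 3: L_3 = ‖A_3−P‖ = 3.3541;  C_3 = 3.3541 → taut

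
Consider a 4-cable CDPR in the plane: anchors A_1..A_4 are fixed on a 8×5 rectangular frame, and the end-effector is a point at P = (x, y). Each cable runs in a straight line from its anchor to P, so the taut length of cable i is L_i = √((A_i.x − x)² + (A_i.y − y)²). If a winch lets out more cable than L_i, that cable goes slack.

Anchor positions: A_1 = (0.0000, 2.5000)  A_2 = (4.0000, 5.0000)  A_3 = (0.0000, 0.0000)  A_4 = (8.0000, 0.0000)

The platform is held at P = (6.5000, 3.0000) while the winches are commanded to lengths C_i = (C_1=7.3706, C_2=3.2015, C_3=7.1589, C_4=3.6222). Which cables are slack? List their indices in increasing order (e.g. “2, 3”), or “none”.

1, 4

cable 1: √((-6.5000)²+(-0.5000)²)=6.5192, C_1=7.3706: slack
cable 2: √((-2.5000)²+(2.0000)²)=3.2016, C_2=3.2015: taut
cable 3: √((-6.5000)²+(-3.0000)²)=7.1589, C_3=7.1589: taut
cable 4: √((1.5000)²+(-3.0000)²)=3.3541, C_4=3.6222: slack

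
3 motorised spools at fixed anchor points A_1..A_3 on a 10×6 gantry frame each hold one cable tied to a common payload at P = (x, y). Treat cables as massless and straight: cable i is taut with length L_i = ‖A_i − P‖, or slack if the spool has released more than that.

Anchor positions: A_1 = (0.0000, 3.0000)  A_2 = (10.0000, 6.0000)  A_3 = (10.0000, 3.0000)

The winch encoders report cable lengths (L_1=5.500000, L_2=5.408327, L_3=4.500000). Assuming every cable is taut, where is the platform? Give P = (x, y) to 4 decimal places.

(5.5000, 3.0000)

circle eqns → linear via eq_j − eq_1; set c_j = A_j·A_j − L_j²
c_1 = 0.0000+9.0000−30.2500 = -21.2500
-20.0000·x − 6.0000·y = c_1−c_2 = -128.0000
-20.0000·x + 0.0000·y = c_1−c_3 = -110.0000
solve first two rows → x=5.5000, y=3.0000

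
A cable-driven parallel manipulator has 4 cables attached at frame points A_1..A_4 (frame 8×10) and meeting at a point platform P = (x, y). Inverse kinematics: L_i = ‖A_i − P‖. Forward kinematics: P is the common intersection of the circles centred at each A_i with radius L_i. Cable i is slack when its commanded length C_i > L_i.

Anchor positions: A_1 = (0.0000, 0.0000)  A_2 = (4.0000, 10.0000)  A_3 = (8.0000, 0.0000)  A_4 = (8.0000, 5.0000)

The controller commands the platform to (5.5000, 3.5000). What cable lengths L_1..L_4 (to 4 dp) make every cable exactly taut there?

L_1 = √((0.0000−5.5000)² + (0.0000−3.5000)²) = 6.5192
L_2 = √((4.0000−5.5000)² + (10.0000−3.5000)²) = 6.6708
L_3 = √((8.0000−5.5000)² + (0.0000−3.5000)²) = 4.3012
L_4 = √((8.0000−5.5000)² + (5.0000−3.5000)²) = 2.9155

(6.5192, 6.6708, 4.3012, 2.9155)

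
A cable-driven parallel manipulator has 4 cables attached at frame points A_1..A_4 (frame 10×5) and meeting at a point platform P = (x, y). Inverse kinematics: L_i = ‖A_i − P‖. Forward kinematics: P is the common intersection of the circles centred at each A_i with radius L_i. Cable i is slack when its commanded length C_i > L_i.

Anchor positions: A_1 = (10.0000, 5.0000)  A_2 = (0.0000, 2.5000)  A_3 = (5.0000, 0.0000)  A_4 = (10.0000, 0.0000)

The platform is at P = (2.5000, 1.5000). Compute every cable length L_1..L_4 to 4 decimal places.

(8.2765, 2.6926, 2.9155, 7.6485)

cable 1: Δx=7.5000, Δy=3.5000; L_1 = √(Δx²+Δy²) = 8.2765
cable 2: Δx=-2.5000, Δy=1.0000; L_2 = √(Δx²+Δy²) = 2.6926
cable 3: Δx=2.5000, Δy=-1.5000; L_3 = √(Δx²+Δy²) = 2.9155
cable 4: Δx=7.5000, Δy=-1.5000; L_4 = √(Δx²+Δy²) = 7.6485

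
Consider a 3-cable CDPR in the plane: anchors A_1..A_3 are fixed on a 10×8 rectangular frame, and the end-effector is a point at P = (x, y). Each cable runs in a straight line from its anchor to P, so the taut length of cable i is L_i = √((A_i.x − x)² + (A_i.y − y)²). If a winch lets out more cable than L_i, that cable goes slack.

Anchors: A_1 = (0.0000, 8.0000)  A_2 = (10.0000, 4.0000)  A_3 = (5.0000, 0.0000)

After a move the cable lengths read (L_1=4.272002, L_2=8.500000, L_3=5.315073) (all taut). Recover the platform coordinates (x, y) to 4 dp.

expand ‖A_i−P‖²=L_i² and subtract eq 1 (q_i ≔ ‖A_i‖²−L_i²)
q_1 = 0.0000+64.0000−18.2500 = 45.7500
eq1−eq2 → [-20.0000  8.0000]·P = 2.0000
eq1−eq3 → [-10.0000  16.0000]·P = 49.0000
2×2 solve → P = (1.5000, 4.0000)

(1.5000, 4.0000)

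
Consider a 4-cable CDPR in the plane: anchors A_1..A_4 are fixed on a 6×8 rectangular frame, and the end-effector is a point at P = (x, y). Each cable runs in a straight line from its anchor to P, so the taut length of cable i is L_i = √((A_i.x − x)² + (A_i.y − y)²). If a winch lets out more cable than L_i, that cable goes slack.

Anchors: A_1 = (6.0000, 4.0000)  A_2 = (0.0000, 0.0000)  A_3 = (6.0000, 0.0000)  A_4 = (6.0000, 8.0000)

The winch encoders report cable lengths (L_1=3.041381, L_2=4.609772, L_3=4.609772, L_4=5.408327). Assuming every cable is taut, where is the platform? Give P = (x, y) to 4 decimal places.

each cable: (A_i−P)·(A_i−P) = L_i²; let c_i = ‖A_i‖²−L_i²
c_1 = 36.0000+16.0000−9.2500 = 42.7500
row 1: 12.0000x + 8.0000y = 64.0000  (c_2=-21.2500)
row 2: 0.0000x + 8.0000y = 28.0000  (c_3=14.7500)
row 3: 0.0000x − 8.0000y = -28.0000  (c_4=70.7500)
Cramer on rows 1–2 → x = 3.0000, y = 3.5000
check cable 4: ‖A_4−P‖² = 29.2500 ≈ L_4² = 29.2500 ✓

(3.0000, 3.5000)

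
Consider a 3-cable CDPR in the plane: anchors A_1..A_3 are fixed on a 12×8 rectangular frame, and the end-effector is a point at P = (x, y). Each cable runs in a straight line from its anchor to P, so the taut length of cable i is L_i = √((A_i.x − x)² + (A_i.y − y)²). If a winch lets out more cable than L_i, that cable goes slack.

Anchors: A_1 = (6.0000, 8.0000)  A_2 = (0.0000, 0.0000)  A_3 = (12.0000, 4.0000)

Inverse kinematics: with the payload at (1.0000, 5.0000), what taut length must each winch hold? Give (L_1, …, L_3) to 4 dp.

(5.8310, 5.0990, 11.0454)

L_1 = √((6.0000−1.0000)² + (8.0000−5.0000)²) = 5.8310
L_2 = √((0.0000−1.0000)² + (0.0000−5.0000)²) = 5.0990
L_3 = √((12.0000−1.0000)² + (4.0000−5.0000)²) = 11.0454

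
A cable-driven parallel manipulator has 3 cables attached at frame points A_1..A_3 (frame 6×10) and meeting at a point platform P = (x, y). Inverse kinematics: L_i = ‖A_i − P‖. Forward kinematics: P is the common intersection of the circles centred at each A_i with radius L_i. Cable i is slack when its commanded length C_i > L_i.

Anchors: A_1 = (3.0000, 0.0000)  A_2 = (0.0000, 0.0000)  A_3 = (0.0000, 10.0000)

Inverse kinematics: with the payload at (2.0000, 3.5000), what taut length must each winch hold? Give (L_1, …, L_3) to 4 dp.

(3.6401, 4.0311, 6.8007)

L_1: Δ = A_1−P = (1.0000, -3.5000) → ‖Δ‖ = √13.2500 = 3.6401
L_2: Δ = A_2−P = (-2.0000, -3.5000) → ‖Δ‖ = √16.2500 = 4.0311
L_3: Δ = A_3−P = (-2.0000, 6.5000) → ‖Δ‖ = √46.2500 = 6.8007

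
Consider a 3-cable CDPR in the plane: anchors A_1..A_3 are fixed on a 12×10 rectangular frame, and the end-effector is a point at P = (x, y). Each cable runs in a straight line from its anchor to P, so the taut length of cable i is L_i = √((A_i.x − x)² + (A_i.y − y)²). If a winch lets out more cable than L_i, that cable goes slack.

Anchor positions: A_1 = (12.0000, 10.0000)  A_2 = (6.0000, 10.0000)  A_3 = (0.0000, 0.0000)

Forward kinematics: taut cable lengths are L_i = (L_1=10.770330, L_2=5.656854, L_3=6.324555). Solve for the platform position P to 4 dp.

expand ‖A_i−P‖²=L_i² and subtract eq 1 (k_i ≔ ‖A_i‖²−L_i²)
k_1 = 144.0000+100.0000−116.0000 = 128.0000
eq1−eq2 → [12.0000  0.0000]·P = 24.0000
eq1−eq3 → [24.0000  20.0000]·P = 168.0000
2×2 solve → P = (2.0000, 6.0000)

(2.0000, 6.0000)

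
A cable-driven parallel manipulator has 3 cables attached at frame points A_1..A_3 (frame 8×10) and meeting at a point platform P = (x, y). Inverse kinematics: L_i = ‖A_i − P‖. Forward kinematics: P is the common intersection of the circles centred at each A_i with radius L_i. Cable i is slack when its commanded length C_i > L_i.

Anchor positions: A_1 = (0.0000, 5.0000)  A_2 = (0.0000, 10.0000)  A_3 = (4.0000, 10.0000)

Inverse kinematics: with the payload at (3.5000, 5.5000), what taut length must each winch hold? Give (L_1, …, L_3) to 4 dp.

(3.5355, 5.7009, 4.5277)

cable 1: Δx=-3.5000, Δy=-0.5000; L_1 = √(Δx²+Δy²) = 3.5355
cable 2: Δx=-3.5000, Δy=4.5000; L_2 = √(Δx²+Δy²) = 5.7009
cable 3: Δx=0.5000, Δy=4.5000; L_3 = √(Δx²+Δy²) = 4.5277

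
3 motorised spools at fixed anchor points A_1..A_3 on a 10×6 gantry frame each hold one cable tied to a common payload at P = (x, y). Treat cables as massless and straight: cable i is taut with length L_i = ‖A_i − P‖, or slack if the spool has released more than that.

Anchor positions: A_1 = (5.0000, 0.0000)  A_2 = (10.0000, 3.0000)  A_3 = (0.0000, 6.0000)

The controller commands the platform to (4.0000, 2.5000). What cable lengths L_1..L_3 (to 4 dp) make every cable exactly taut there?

(2.6926, 6.0208, 5.3151)

L_1 = √((5.0000−4.0000)² + (0.0000−2.5000)²) = 2.6926
L_2 = √((10.0000−4.0000)² + (3.0000−2.5000)²) = 6.0208
L_3 = √((0.0000−4.0000)² + (6.0000−2.5000)²) = 5.3151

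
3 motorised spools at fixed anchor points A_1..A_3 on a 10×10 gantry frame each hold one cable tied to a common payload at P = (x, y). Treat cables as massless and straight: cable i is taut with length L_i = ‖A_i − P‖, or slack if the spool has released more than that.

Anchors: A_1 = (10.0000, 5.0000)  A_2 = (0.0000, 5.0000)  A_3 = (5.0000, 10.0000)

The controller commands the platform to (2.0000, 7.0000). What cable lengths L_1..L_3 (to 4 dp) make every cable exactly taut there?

(8.2462, 2.8284, 4.2426)

cable 1: Δx=8.0000, Δy=-2.0000; L_1 = √(Δx²+Δy²) = 8.2462
cable 2: Δx=-2.0000, Δy=-2.0000; L_2 = √(Δx²+Δy²) = 2.8284
cable 3: Δx=3.0000, Δy=3.0000; L_3 = √(Δx²+Δy²) = 4.2426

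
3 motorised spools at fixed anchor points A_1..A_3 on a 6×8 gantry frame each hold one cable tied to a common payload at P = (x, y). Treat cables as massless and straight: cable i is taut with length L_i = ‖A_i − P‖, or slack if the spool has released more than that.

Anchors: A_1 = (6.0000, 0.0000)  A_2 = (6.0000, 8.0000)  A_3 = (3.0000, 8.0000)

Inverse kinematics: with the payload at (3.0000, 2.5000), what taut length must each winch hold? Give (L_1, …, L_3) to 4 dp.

(3.9051, 6.2650, 5.5000)

L_1: Δ = A_1−P = (3.0000, -2.5000) → ‖Δ‖ = √15.2500 = 3.9051
L_2: Δ = A_2−P = (3.0000, 5.5000) → ‖Δ‖ = √39.2500 = 6.2650
L_3: Δ = A_3−P = (0.0000, 5.5000) → ‖Δ‖ = √30.2500 = 5.5000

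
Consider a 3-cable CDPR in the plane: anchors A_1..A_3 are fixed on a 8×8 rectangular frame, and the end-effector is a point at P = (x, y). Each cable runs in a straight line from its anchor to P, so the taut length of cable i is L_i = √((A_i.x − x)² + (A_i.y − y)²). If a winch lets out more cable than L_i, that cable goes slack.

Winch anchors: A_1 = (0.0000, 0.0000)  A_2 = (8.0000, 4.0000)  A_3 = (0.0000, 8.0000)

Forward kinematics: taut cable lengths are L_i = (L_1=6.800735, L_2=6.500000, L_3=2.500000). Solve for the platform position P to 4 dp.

each cable: (A_i−P)·(A_i−P) = L_i²; let c_i = ‖A_i‖²−L_i²
c_1 = 0.0000+0.0000−46.2500 = -46.2500
row 1: -16.0000x − 8.0000y = -84.0000  (c_2=37.7500)
row 2: 0.0000x − 16.0000y = -104.0000  (c_3=57.7500)
Cramer on rows 1–2 → x = 2.0000, y = 6.5000

(2.0000, 6.5000)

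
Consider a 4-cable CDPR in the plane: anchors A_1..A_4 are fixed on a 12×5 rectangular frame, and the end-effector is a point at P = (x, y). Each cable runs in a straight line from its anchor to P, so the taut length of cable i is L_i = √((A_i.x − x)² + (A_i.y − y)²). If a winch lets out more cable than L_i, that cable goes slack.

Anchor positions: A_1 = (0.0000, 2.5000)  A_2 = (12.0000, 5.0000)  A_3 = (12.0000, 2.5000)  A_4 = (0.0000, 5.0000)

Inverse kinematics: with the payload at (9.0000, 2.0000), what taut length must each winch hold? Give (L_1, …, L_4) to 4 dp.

L_1: Δ = A_1−P = (-9.0000, 0.5000) → ‖Δ‖ = √81.2500 = 9.0139
L_2: Δ = A_2−P = (3.0000, 3.0000) → ‖Δ‖ = √18.0000 = 4.2426
L_3: Δ = A_3−P = (3.0000, 0.5000) → ‖Δ‖ = √9.2500 = 3.0414
L_4: Δ = A_4−P = (-9.0000, 3.0000) → ‖Δ‖ = √90.0000 = 9.4868

(9.0139, 4.2426, 3.0414, 9.4868)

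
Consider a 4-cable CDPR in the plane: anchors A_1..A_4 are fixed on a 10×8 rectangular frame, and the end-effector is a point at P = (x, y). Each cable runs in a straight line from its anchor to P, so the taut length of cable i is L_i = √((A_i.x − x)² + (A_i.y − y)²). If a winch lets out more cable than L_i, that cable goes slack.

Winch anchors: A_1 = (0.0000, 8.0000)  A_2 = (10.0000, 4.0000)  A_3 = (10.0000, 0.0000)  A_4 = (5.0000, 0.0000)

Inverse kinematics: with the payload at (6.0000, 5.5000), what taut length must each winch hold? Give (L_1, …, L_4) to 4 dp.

(6.5000, 4.2720, 6.8007, 5.5902)

cable 1: Δx=-6.0000, Δy=2.5000; L_1 = √(Δx²+Δy²) = 6.5000
cable 2: Δx=4.0000, Δy=-1.5000; L_2 = √(Δx²+Δy²) = 4.2720
cable 3: Δx=4.0000, Δy=-5.5000; L_3 = √(Δx²+Δy²) = 6.8007
cable 4: Δx=-1.0000, Δy=-5.5000; L_4 = √(Δx²+Δy²) = 5.5902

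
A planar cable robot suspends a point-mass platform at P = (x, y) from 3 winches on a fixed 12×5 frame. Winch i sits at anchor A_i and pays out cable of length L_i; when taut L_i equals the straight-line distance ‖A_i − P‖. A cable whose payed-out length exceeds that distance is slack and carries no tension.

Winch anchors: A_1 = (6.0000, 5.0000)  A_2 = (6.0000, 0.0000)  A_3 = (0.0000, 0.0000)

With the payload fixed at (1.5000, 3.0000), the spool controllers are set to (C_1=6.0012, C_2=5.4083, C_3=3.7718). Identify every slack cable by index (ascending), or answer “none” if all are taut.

1, 3

i=1: geometric 4.9244 vs commanded 6.0012 ⇒ slack
i=2: geometric 5.4083 vs commanded 5.4083 ⇒ taut
i=3: geometric 3.3541 vs commanded 3.7718 ⇒ slack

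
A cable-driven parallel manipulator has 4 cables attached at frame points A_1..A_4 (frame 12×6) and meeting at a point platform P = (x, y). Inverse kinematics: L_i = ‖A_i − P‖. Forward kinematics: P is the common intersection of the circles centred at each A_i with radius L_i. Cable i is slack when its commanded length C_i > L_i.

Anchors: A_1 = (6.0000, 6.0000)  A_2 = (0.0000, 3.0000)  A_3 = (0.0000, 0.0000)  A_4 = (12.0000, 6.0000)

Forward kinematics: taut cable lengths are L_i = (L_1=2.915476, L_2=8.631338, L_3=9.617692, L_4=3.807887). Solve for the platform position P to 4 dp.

(8.5000, 4.5000)

each cable: (A_i−P)·(A_i−P) = L_i²; let q_i = ‖A_i‖²−L_i²
q_1 = 36.0000+36.0000−8.5000 = 63.5000
row 1: 12.0000x + 6.0000y = 129.0000  (q_2=-65.5000)
row 2: 12.0000x + 12.0000y = 156.0000  (q_3=-92.5000)
row 3: -12.0000x + 0.0000y = -102.0000  (q_4=165.5000)
Cramer on rows 1–2 → x = 8.5000, y = 4.5000
check cable 4: ‖A_4−P‖² = 14.5000 ≈ L_4² = 14.5000 ✓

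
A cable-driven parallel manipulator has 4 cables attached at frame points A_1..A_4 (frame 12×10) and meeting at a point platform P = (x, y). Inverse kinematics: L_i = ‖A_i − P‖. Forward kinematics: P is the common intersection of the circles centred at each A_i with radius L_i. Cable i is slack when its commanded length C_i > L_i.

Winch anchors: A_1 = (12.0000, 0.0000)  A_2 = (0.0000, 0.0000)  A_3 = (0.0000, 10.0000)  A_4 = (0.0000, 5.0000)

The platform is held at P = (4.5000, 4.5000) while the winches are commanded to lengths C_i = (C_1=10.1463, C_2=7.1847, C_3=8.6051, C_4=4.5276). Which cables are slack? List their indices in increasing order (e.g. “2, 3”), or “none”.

cable 1: √((7.5000)²+(-4.5000)²)=8.7464, C_1=10.1463: slack
cable 2: √((-4.5000)²+(-4.5000)²)=6.3640, C_2=7.1847: slack
cable 3: √((-4.5000)²+(5.5000)²)=7.1063, C_3=8.6051: slack
cable 4: √((-4.5000)²+(0.5000)²)=4.5277, C_4=4.5276: taut

1, 2, 3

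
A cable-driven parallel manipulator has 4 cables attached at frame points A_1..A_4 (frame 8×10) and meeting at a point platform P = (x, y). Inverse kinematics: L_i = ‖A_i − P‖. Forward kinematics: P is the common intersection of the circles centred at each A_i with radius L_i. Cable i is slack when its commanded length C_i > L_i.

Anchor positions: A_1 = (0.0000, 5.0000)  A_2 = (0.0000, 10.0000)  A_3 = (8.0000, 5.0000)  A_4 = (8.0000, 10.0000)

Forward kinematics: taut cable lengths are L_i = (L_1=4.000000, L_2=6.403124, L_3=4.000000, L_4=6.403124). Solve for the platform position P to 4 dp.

each cable: (A_i−P)·(A_i−P) = L_i²; let q_i = ‖A_i‖²−L_i²
q_1 = 0.0000+25.0000−16.0000 = 9.0000
row 1: 0.0000x − 10.0000y = -50.0000  (q_2=59.0000)
row 2: -16.0000x + 0.0000y = -64.0000  (q_3=73.0000)
row 3: -16.0000x − 10.0000y = -114.0000  (q_4=123.0000)
Cramer on rows 1–2 → x = 4.0000, y = 5.0000
check cable 4: ‖A_4−P‖² = 41.0000 ≈ L_4² = 41.0000 ✓

(4.0000, 5.0000)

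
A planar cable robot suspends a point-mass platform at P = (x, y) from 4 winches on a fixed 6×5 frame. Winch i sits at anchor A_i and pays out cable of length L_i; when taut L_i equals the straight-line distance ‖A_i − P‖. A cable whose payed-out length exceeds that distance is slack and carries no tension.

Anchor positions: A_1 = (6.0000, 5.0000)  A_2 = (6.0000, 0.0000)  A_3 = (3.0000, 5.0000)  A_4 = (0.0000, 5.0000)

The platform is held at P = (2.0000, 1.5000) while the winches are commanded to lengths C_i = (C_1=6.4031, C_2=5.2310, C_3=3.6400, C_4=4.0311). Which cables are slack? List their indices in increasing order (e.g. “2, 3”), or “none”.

1, 2

cable 1: L_1 = ‖A_1−P‖ = 5.3151;  C_1 = 6.4031 → slack
cable 2: L_2 = ‖A_2−P‖ = 4.2720;  C_2 = 5.2310 → slack
cable 3: L_3 = ‖A_3−P‖ = 3.6401;  C_3 = 3.6400 → taut
cable 4: L_4 = ‖A_4−P‖ = 4.0311;  C_4 = 4.0311 → taut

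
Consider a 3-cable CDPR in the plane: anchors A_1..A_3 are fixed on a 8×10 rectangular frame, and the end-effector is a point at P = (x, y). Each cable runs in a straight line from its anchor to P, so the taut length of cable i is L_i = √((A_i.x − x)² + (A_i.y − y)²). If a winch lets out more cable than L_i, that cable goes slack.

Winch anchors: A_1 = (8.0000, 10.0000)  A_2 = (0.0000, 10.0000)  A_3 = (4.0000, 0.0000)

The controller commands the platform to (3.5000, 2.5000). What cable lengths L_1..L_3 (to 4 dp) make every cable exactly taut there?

cable 1: Δx=4.5000, Δy=7.5000; L_1 = √(Δx²+Δy²) = 8.7464
cable 2: Δx=-3.5000, Δy=7.5000; L_2 = √(Δx²+Δy²) = 8.2765
cable 3: Δx=0.5000, Δy=-2.5000; L_3 = √(Δx²+Δy²) = 2.5495

(8.7464, 8.2765, 2.5495)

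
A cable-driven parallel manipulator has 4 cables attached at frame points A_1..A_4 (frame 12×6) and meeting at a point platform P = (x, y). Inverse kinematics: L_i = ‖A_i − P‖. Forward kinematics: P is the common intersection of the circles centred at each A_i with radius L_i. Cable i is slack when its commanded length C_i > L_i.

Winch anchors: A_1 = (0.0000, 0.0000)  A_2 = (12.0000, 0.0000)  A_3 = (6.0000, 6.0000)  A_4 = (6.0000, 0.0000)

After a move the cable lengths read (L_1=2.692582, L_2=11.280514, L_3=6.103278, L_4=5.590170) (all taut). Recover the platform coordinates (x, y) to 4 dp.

(1.0000, 2.5000)

circle eqns → linear via eq_j − eq_1; set k_j = A_j·A_j − L_j²
k_1 = 0.0000+0.0000−7.2500 = -7.2500
-24.0000·x + 0.0000·y = k_1−k_2 = -24.0000
-12.0000·x − 12.0000·y = k_1−k_3 = -42.0000
-12.0000·x + 0.0000·y = k_1−k_4 = -12.0000
solve first two rows → x=1.0000, y=2.5000
check cable 4: ‖A_4−P‖² = 31.2500 ≈ L_4² = 31.2500 ✓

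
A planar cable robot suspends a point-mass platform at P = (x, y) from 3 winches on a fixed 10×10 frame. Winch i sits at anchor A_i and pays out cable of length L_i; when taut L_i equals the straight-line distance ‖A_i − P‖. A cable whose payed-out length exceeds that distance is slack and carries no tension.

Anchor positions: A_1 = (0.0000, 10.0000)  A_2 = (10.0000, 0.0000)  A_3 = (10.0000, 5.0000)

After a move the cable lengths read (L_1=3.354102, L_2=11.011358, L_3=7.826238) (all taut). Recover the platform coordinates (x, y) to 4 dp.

circle eqns → linear via eq_j − eq_1; set q_j = A_j·A_j − L_j²
q_1 = 0.0000+100.0000−11.2500 = 88.7500
-20.0000·x + 20.0000·y = q_1−q_2 = 110.0000
-20.0000·x + 10.0000·y = q_1−q_3 = 25.0000
solve first two rows → x=3.0000, y=8.5000

(3.0000, 8.5000)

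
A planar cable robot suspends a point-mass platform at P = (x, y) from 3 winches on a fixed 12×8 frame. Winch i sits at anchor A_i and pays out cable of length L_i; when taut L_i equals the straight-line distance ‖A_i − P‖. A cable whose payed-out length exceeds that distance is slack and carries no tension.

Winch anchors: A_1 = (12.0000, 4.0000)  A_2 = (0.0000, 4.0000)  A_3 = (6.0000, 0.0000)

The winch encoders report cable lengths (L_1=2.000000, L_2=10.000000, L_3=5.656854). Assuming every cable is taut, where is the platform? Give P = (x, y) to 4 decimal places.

(10.0000, 4.0000)

expand ‖A_i−P‖²=L_i² and subtract eq 1 (c_i ≔ ‖A_i‖²−L_i²)
c_1 = 144.0000+16.0000−4.0000 = 156.0000
eq1−eq2 → [24.0000  0.0000]·P = 240.0000
eq1−eq3 → [12.0000  8.0000]·P = 152.0000
2×2 solve → P = (10.0000, 4.0000)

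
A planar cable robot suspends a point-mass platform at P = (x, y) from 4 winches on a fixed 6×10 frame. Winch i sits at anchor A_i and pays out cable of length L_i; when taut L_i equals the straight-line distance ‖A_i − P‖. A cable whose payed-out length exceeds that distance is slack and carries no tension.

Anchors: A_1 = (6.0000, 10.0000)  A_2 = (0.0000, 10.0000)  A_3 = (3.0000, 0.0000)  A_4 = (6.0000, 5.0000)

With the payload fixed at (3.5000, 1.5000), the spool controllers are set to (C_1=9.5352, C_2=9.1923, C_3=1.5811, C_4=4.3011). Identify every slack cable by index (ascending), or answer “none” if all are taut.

1

i=1: geometric 8.8600 vs commanded 9.5352 ⇒ slack
i=2: geometric 9.1924 vs commanded 9.1923 ⇒ taut
i=3: geometric 1.5811 vs commanded 1.5811 ⇒ taut
i=4: geometric 4.3012 vs commanded 4.3011 ⇒ taut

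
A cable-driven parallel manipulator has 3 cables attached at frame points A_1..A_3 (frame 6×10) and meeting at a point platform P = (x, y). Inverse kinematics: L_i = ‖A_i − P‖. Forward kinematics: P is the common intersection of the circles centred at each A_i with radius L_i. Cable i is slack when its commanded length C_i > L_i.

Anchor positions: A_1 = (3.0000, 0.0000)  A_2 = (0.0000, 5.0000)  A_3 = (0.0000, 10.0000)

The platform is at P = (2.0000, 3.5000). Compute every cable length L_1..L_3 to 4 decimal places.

(3.6401, 2.5000, 6.8007)

L_1 = √((3.0000−2.0000)² + (0.0000−3.5000)²) = 3.6401
L_2 = √((0.0000−2.0000)² + (5.0000−3.5000)²) = 2.5000
L_3 = √((0.0000−2.0000)² + (10.0000−3.5000)²) = 6.8007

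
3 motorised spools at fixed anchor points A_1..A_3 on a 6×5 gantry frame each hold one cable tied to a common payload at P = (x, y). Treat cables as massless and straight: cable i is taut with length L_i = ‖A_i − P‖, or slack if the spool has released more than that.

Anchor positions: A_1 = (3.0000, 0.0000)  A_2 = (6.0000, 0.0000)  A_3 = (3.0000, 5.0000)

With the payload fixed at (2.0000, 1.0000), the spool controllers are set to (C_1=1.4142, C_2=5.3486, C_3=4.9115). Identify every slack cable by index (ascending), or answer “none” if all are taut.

i=1: geometric 1.4142 vs commanded 1.4142 ⇒ taut
i=2: geometric 4.1231 vs commanded 5.3486 ⇒ slack
i=3: geometric 4.1231 vs commanded 4.9115 ⇒ slack

2, 3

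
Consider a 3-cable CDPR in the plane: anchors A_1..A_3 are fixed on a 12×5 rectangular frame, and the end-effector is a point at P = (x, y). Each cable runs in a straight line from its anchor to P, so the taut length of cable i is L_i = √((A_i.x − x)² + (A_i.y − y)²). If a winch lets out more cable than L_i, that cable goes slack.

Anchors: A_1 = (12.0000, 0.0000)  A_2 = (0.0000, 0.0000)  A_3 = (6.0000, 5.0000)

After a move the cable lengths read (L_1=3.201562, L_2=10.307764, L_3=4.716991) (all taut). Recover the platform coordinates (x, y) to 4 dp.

(10.0000, 2.5000)

expand ‖A_i−P‖²=L_i² and subtract eq 1 (q_i ≔ ‖A_i‖²−L_i²)
q_1 = 144.0000+0.0000−10.2500 = 133.7500
eq1−eq2 → [24.0000  0.0000]·P = 240.0000
eq1−eq3 → [12.0000  -10.0000]·P = 95.0000
2×2 solve → P = (10.0000, 2.5000)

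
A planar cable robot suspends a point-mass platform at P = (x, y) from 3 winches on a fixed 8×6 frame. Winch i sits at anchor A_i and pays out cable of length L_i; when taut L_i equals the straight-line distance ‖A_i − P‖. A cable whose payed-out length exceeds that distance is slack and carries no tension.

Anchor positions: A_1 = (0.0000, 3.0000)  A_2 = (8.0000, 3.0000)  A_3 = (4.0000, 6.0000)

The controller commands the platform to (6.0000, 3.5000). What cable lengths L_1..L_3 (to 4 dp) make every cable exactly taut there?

(6.0208, 2.0616, 3.2016)

L_1 = √((0.0000−6.0000)² + (3.0000−3.5000)²) = 6.0208
L_2 = √((8.0000−6.0000)² + (3.0000−3.5000)²) = 2.0616
L_3 = √((4.0000−6.0000)² + (6.0000−3.5000)²) = 3.2016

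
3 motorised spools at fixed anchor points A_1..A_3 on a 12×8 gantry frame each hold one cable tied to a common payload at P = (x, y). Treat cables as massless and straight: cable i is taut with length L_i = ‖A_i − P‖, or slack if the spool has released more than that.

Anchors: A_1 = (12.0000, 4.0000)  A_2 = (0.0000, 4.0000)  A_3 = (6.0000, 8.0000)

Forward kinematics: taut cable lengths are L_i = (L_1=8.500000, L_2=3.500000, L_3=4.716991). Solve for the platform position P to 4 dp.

expand ‖A_i−P‖²=L_i² and subtract eq 1 (k_i ≔ ‖A_i‖²−L_i²)
k_1 = 144.0000+16.0000−72.2500 = 87.7500
eq1−eq2 → [24.0000  0.0000]·P = 84.0000
eq1−eq3 → [12.0000  -8.0000]·P = 10.0000
2×2 solve → P = (3.5000, 4.0000)

(3.5000, 4.0000)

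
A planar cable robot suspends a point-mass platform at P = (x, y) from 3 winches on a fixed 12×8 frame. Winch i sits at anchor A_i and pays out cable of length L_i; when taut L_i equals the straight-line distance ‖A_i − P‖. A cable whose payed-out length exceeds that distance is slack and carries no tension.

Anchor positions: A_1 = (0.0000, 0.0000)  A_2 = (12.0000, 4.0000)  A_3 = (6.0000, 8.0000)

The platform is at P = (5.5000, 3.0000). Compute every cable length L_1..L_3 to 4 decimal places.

(6.2650, 6.5765, 5.0249)

L_1: Δ = A_1−P = (-5.5000, -3.0000) → ‖Δ‖ = √39.2500 = 6.2650
L_2: Δ = A_2−P = (6.5000, 1.0000) → ‖Δ‖ = √43.2500 = 6.5765
L_3: Δ = A_3−P = (0.5000, 5.0000) → ‖Δ‖ = √25.2500 = 5.0249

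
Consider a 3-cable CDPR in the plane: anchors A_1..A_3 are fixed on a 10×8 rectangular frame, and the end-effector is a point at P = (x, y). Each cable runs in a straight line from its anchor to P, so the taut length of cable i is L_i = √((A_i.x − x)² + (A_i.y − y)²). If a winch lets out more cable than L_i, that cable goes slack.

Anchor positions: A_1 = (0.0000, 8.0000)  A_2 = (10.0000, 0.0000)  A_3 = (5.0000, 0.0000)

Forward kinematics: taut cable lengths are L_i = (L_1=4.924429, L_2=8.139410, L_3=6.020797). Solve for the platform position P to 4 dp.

circle eqns → linear via eq_j − eq_1; set k_j = A_j·A_j − L_j²
k_1 = 0.0000+64.0000−24.2500 = 39.7500
-20.0000·x + 16.0000·y = k_1−k_2 = 6.0000
-10.0000·x + 16.0000·y = k_1−k_3 = 51.0000
solve first two rows → x=4.5000, y=6.0000

(4.5000, 6.0000)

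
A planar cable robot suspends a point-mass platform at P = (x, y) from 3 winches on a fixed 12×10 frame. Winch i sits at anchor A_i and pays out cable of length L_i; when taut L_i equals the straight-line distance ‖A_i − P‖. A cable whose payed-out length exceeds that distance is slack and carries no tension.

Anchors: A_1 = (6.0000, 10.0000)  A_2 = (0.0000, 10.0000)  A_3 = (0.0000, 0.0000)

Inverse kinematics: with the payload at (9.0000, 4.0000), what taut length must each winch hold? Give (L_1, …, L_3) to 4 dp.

cable 1: Δx=-3.0000, Δy=6.0000; L_1 = √(Δx²+Δy²) = 6.7082
cable 2: Δx=-9.0000, Δy=6.0000; L_2 = √(Δx²+Δy²) = 10.8167
cable 3: Δx=-9.0000, Δy=-4.0000; L_3 = √(Δx²+Δy²) = 9.8489

(6.7082, 10.8167, 9.8489)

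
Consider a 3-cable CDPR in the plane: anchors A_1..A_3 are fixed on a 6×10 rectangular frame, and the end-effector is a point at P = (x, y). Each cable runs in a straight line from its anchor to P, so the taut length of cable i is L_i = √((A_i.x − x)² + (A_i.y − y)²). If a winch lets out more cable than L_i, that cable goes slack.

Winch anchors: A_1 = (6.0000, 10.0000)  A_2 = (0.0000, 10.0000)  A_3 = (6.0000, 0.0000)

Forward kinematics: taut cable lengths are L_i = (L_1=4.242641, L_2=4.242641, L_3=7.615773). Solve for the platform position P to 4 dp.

each cable: (A_i−P)·(A_i−P) = L_i²; let c_i = ‖A_i‖²−L_i²
c_1 = 36.0000+100.0000−18.0000 = 118.0000
row 1: 12.0000x + 0.0000y = 36.0000  (c_2=82.0000)
row 2: 0.0000x + 20.0000y = 140.0000  (c_3=-22.0000)
Cramer on rows 1–2 → x = 3.0000, y = 7.0000

(3.0000, 7.0000)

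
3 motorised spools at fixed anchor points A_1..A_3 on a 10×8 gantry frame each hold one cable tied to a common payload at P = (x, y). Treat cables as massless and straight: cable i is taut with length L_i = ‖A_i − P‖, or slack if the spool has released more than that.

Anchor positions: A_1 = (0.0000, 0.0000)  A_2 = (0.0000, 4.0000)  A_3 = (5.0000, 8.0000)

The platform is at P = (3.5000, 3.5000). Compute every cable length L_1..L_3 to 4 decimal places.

L_1 = √((0.0000−3.5000)² + (0.0000−3.5000)²) = 4.9497
L_2 = √((0.0000−3.5000)² + (4.0000−3.5000)²) = 3.5355
L_3 = √((5.0000−3.5000)² + (8.0000−3.5000)²) = 4.7434

(4.9497, 3.5355, 4.7434)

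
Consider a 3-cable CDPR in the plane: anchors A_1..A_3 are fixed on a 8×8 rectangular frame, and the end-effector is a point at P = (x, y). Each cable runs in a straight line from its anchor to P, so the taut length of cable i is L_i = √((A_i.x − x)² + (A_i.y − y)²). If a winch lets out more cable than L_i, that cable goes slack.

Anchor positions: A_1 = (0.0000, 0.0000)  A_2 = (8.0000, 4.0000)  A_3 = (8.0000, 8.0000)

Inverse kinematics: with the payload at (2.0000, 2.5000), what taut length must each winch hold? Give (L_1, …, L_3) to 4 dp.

(3.2016, 6.1847, 8.1394)

cable 1: Δx=-2.0000, Δy=-2.5000; L_1 = √(Δx²+Δy²) = 3.2016
cable 2: Δx=6.0000, Δy=1.5000; L_2 = √(Δx²+Δy²) = 6.1847
cable 3: Δx=6.0000, Δy=5.5000; L_3 = √(Δx²+Δy²) = 8.1394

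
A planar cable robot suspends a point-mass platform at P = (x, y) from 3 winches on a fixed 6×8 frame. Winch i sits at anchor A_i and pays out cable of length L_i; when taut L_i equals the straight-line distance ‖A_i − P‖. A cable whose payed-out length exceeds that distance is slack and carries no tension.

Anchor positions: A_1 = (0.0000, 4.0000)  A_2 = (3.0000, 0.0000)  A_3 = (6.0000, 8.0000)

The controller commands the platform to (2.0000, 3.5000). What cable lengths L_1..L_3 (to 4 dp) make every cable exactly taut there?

L_1 = √((0.0000−2.0000)² + (4.0000−3.5000)²) = 2.0616
L_2 = √((3.0000−2.0000)² + (0.0000−3.5000)²) = 3.6401
L_3 = √((6.0000−2.0000)² + (8.0000−3.5000)²) = 6.0208

(2.0616, 3.6401, 6.0208)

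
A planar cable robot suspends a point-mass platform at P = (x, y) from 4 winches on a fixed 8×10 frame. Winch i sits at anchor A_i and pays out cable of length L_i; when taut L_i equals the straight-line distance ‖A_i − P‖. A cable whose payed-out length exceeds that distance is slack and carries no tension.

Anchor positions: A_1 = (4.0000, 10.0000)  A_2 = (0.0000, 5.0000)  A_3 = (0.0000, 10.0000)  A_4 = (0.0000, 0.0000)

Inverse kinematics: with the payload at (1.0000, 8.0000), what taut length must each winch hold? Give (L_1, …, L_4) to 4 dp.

L_1 = √((4.0000−1.0000)² + (10.0000−8.0000)²) = 3.6056
L_2 = √((0.0000−1.0000)² + (5.0000−8.0000)²) = 3.1623
L_3 = √((0.0000−1.0000)² + (10.0000−8.0000)²) = 2.2361
L_4 = √((0.0000−1.0000)² + (0.0000−8.0000)²) = 8.0623

(3.6056, 3.1623, 2.2361, 8.0623)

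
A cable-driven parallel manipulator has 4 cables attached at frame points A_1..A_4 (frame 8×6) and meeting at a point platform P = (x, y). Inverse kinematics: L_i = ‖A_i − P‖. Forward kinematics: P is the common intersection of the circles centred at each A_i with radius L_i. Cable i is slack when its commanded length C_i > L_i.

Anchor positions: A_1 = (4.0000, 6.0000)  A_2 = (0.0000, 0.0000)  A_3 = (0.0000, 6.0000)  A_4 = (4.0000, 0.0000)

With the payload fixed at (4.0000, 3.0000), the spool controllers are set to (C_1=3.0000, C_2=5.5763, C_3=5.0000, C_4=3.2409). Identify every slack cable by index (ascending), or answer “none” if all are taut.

i=1: geometric 3.0000 vs commanded 3.0000 ⇒ taut
i=2: geometric 5.0000 vs commanded 5.5763 ⇒ slack
i=3: geometric 5.0000 vs commanded 5.0000 ⇒ taut
i=4: geometric 3.0000 vs commanded 3.2409 ⇒ slack

2, 4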